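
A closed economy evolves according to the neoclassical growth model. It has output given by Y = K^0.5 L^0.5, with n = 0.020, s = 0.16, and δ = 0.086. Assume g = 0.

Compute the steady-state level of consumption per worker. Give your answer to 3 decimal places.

c* ≈ 1.268

At the steady state, Δk = 0, so s·k^α = (n + δ)·k.
Dividing both sides by k: k^(1−α) = s / (n + δ).
k^0.5 = 0.16 / (0.020 + 0.086) = 0.16 / 0.106 = 1.5094
k* = 1.5094^(1/0.5) ≈ 2.2783
y* = (k*)^α = 2.2783^0.5 ≈ 1.5094
c* = (1 − s)·y* = (1 − 0.16) × 1.5094 ≈ 1.2679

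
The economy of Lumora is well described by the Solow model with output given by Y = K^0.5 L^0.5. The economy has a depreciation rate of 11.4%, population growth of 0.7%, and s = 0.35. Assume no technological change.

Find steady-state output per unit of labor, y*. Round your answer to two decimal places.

In steady state, investment equals break-even investment: s·k^α = (n + δ)·k.
Dividing both sides by k: k^(1−α) = s / (n + δ).
k^0.5 = 0.35 / (0.007 + 0.114) = 0.35 / 0.121 = 2.8926
k* = 2.8926^(1/0.5) ≈ 8.3671
y* = (k*)^α = 8.3671^0.5 ≈ 2.8926

y* = 2.89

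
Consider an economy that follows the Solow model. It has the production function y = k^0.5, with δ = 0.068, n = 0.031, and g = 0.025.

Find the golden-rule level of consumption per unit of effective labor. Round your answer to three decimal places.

c_gold ≈ 2.016

At the golden rule, f'(k) = n + g + δ, so α·k^(α−1) = n + g + δ and k_gold = (α/(n + g + δ))^(1/(1−α)).
k_gold = (0.5/0.124)^(1/0.5) = 4.0323^2 ≈ 16.2594
c_gold = f(k_gold) − (n + g + δ)·k_gold = 4.0323 − 0.124×16.2594 ≈ 2.0161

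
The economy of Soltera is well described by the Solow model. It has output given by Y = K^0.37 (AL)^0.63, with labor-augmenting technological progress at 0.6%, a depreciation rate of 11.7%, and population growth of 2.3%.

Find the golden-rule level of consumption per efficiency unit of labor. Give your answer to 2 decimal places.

At the golden rule, f'(k) = n + g + δ, so α·k^(α−1) = n + g + δ and k_gold = (α/(n + g + δ))^(1/(1−α)).
k_gold = (0.37/0.146)^(1/0.63) = 2.5342^1.5873 ≈ 4.3754
c_gold = f(k_gold) − (n + g + δ)·k_gold = 1.7265 − 0.146×4.3754 ≈ 1.0877

c_gold ≈ 1.09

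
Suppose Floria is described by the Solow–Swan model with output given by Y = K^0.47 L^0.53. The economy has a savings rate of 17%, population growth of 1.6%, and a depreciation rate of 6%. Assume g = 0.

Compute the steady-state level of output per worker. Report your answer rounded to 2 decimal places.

y* ≈ 2.04

Steady state requires s·f(k) = (n + δ)·k, i.e. s·k^α = (n + δ)·k.
Rearranging, k^(1−α) = s / (n + δ).
k^0.53 = 0.17 / (0.016 + 0.060) = 0.17 / 0.076 = 2.2368
k* = 2.2368^(1/0.53) ≈ 4.5675
y* = (k*)^α = 4.5675^0.47 ≈ 2.0420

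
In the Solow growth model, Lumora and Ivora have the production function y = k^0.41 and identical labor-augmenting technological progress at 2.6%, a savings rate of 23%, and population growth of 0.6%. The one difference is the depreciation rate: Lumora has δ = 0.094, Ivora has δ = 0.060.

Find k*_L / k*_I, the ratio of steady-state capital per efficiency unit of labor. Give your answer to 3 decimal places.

k*_L / k*_I ≈ 0.587

Steady-state k* = [s/(n + g + δ)]^(1/(1−α)), so the ratio is [ (s_L/(n + g + δ)_L) / (s_I/(n + g + δ)_I) ]^1.6949.
s_L/(n + g + δ)_L = 0.23/0.126 = 1.8254; s_I/(n + g + δ)_I = 0.23/0.092 = 2.5000.
Ratio = (1.8254/2.5000)^1.6949 = 0.7302^1.6949 ≈ 0.5869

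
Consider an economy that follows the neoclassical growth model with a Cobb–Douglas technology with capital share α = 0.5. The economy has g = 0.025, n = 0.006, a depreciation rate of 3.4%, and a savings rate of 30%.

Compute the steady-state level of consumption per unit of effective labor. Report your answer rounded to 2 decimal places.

c* ≈ 3.23

In steady state, investment equals break-even investment: s·k^α = (n + g + δ)·k.
Rearranging, k^(1−α) = s / (n + g + δ).
k^0.5 = 0.30 / (0.006 + 0.025 + 0.034) = 0.30 / 0.065 = 4.6154
k* = 4.6154^(1/0.5) ≈ 21.3019
y* = (k*)^α = 21.3019^0.5 ≈ 4.6154
c* = (1 − s)·y* = (1 − 0.30) × 4.6154 ≈ 3.2308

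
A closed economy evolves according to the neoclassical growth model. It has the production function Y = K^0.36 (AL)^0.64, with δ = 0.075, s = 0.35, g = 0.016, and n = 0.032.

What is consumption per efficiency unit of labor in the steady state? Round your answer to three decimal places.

c* ≈ 1.171

In steady state, investment equals break-even investment: s·k^α = (n + g + δ)·k.
Dividing both sides by k: k^(1−α) = s / (n + g + δ).
k^0.64 = 0.35 / (0.032 + 0.016 + 0.075) = 0.35 / 0.123 = 2.8455
k* = 2.8455^(1/0.64) ≈ 5.1242
y* = (k*)^α = 5.1242^0.36 ≈ 1.8008
c* = (1 − s)·y* = (1 − 0.35) × 1.8008 ≈ 1.1705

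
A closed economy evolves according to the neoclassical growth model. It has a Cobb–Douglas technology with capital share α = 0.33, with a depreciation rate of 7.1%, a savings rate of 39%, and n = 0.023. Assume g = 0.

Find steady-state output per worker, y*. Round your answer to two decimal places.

At the steady state, Δk = 0, so s·k^α = (n + δ)·k.
Dividing both sides by k: k^(1−α) = s / (n + δ).
k^0.67 = 0.39 / (0.023 + 0.071) = 0.39 / 0.094 = 4.1489
k* = 4.1489^(1/0.67) ≈ 8.3616
y* = (k*)^α = 8.3616^0.33 ≈ 2.0154

y* = 2.02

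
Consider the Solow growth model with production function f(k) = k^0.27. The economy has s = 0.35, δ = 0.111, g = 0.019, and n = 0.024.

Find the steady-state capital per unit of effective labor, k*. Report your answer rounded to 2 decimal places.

In steady state, investment equals break-even investment: s·k^α = (n + g + δ)·k.
Rearranging, k^(1−α) = s / (n + g + δ).
k^0.73 = 0.35 / (0.024 + 0.019 + 0.111) = 0.35 / 0.154 = 2.2727
k* = 2.2727^(1/0.73) ≈ 3.0790

k* = 3.08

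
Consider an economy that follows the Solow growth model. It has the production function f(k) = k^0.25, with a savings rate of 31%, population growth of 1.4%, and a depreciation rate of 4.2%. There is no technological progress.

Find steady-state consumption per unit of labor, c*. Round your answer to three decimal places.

c* = 1.221

In steady state, investment equals break-even investment: s·k^α = (n + δ)·k.
Dividing both sides by k: k^(1−α) = s / (n + δ).
k^0.75 = 0.31 / (0.014 + 0.042) = 0.31 / 0.056 = 5.5357
k* = 5.5357^(1/0.75) ≈ 9.7926
y* = (k*)^α = 9.7926^0.25 ≈ 1.7690
c* = (1 − s)·y* = (1 − 0.31) × 1.7690 ≈ 1.2206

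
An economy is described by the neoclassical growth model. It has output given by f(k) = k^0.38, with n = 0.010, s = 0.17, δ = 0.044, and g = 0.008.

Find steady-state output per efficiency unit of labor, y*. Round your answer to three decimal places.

Steady state requires s·f(k) = (n + g + δ)·k, i.e. s·k^α = (n + g + δ)·k.
Dividing both sides by k: k^(1−α) = s / (n + g + δ).
k^0.62 = 0.17 / (0.010 + 0.008 + 0.044) = 0.17 / 0.062 = 2.7419
k* = 2.7419^(1/0.62) ≈ 5.0879
y* = (k*)^α = 5.0879^0.38 ≈ 1.8556

y* ≈ 1.856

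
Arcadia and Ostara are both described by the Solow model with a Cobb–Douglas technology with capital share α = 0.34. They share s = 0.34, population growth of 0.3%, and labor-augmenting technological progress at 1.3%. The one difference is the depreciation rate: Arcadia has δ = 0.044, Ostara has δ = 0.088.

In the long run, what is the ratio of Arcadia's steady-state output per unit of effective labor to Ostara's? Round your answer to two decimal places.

Steady-state y* = [s/(n + g + δ)]^(α/(1−α)), so the ratio is [ (s_A/(n + g + δ)_A) / (s_O/(n + g + δ)_O) ]^0.5152.
s_A/(n + g + δ)_A = 0.34/0.060 = 5.6667; s_O/(n + g + δ)_O = 0.34/0.104 = 3.2692.
Ratio = (5.6667/3.2692)^0.5152 = 1.7334^0.5152 ≈ 1.3276

ratio ≈ 1.33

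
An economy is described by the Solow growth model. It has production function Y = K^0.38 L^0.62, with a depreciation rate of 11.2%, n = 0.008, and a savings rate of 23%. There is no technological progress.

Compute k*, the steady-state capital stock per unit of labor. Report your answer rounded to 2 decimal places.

In steady state, investment equals break-even investment: s·k^α = (n + δ)·k.
Rearranging, k^(1−α) = s / (n + δ).
k^0.62 = 0.23 / (0.008 + 0.112) = 0.23 / 0.120 = 1.9167
k* = 1.9167^(1/0.62) ≈ 2.8558

k* = 2.86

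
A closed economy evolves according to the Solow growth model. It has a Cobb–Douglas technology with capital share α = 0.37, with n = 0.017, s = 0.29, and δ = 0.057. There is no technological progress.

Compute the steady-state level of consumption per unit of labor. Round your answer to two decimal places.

c* = 1.58

Steady state requires s·f(k) = (n + δ)·k, i.e. s·k^α = (n + δ)·k.
Dividing both sides by k: k^(1−α) = s / (n + δ).
k^0.63 = 0.29 / (0.017 + 0.057) = 0.29 / 0.074 = 3.9189
k* = 3.9189^(1/0.63) ≈ 8.7404
y* = (k*)^α = 8.7404^0.37 ≈ 2.2303
c* = (1 − s)·y* = (1 − 0.29) × 2.2303 ≈ 1.5835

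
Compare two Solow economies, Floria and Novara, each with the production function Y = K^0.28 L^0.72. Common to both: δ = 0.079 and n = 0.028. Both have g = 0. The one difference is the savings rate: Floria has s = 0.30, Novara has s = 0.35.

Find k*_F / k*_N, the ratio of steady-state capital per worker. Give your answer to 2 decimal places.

Steady-state k* = [s/(n + δ)]^(1/(1−α)), so the ratio is [ (s_F/(n + δ)_F) / (s_N/(n + δ)_N) ]^1.3889.
s_F/(n + δ)_F = 0.30/0.107 = 2.8037; s_N/(n + δ)_N = 0.35/0.107 = 3.2710.
Ratio = (2.8037/3.2710)^1.3889 = 0.8571^1.3889 ≈ 0.8072

k*_F / k*_N ≈ 0.81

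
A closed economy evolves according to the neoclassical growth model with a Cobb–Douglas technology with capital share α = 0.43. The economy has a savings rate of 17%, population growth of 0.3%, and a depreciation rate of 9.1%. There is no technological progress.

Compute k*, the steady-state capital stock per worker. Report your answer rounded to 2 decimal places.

At the steady state, Δk = 0, so s·k^α = (n + δ)·k.
Dividing both sides by k: k^(1−α) = s / (n + δ).
k^0.57 = 0.17 / (0.003 + 0.091) = 0.17 / 0.094 = 1.8085
k* = 1.8085^(1/0.57) ≈ 2.8277

k* = 2.83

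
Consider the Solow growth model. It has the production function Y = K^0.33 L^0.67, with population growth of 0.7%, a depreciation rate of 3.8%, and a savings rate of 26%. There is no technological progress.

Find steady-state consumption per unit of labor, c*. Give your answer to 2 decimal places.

c* ≈ 1.76

Steady state requires s·f(k) = (n + δ)·k, i.e. s·k^α = (n + δ)·k.
Dividing both sides by k: k^(1−α) = s / (n + δ).
k^0.67 = 0.26 / (0.007 + 0.038) = 0.26 / 0.045 = 5.7778
k* = 5.7778^(1/0.67) ≈ 13.7075
y* = (k*)^α = 13.7075^0.33 ≈ 2.3724
c* = (1 − s)·y* = (1 − 0.26) × 2.3724 ≈ 1.7556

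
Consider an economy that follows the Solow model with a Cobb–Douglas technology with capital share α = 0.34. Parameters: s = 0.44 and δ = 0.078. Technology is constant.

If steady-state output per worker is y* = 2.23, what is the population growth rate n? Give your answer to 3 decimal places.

n ≈ 0.015

In steady state, investment equals break-even investment: s·k^α = (n + δ)·k.
Since y* = [s/(n + δ)]^(α/(1−α)), we have s/(n + δ) = (y*)^((1−α)/α) = 2.23^1.9412 = 4.7438.
Therefore n + δ = s / 4.7438 = 0.44 / 4.7438 = 0.0928, so n = 0.0928 − 0.078 = 0.0148.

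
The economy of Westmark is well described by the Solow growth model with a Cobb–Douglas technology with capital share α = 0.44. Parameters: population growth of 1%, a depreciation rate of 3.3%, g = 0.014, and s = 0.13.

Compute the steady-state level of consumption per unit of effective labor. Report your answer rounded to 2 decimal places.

Steady state requires s·f(k) = (n + g + δ)·k, i.e. s·k^α = (n + g + δ)·k.
Dividing both sides by k: k^(1−α) = s / (n + g + δ).
k^0.56 = 0.13 / (0.010 + 0.014 + 0.033) = 0.13 / 0.057 = 2.2807
k* = 2.2807^(1/0.56) ≈ 4.3592
y* = (k*)^α = 4.3592^0.44 ≈ 1.9113
c* = (1 − s)·y* = (1 − 0.13) × 1.9113 ≈ 1.6628

c* = 1.66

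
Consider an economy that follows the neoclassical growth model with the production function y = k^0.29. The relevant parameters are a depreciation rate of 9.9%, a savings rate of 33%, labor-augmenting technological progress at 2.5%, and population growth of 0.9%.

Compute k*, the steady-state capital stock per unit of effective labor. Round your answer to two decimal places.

k* ≈ 3.60

At the steady state, Δk = 0, so s·k^α = (n + g + δ)·k.
Dividing both sides by k: k^(1−α) = s / (n + g + δ).
k^0.71 = 0.33 / (0.009 + 0.025 + 0.099) = 0.33 / 0.133 = 2.4812
k* = 2.4812^(1/0.71) ≈ 3.5963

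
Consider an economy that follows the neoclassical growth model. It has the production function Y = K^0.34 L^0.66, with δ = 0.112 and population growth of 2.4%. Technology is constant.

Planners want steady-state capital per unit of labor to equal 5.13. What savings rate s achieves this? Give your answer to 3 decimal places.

Steady state requires s·f(k) = (n + δ)·k, i.e. s·k^α = (n + δ)·k.
So s / (n + δ) = (k*)^(1−α) = 5.13^0.66 = 2.9422.
Therefore s = 2.9422 × (n + δ) = 2.9422 × 0.136 = 0.4001.

s ≈ 0.400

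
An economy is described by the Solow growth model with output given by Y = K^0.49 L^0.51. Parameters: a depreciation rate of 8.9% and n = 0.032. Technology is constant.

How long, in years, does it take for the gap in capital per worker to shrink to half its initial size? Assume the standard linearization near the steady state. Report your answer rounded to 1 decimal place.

Near the steady state the convergence rate is λ = (1 − α)(n + δ).
λ = (1 − 0.49) × 0.121 = 0.51 × 0.121 = 0.06171
Half-life = ln 2 / λ = 0.6931 / 0.06171 ≈ 11.23 years

t_½ ≈ 11.2 years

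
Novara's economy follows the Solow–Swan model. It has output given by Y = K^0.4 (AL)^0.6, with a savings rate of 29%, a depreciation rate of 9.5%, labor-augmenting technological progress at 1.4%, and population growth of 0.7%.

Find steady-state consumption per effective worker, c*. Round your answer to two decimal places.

c* ≈ 1.31

Steady state requires s·f(k) = (n + g + δ)·k, i.e. s·k^α = (n + g + δ)·k.
Dividing both sides by k: k^(1−α) = s / (n + g + δ).
k^0.6 = 0.29 / (0.007 + 0.014 + 0.095) = 0.29 / 0.116 = 2.5000
k* = 2.5000^(1/0.6) ≈ 4.6050
y* = (k*)^α = 4.6050^0.4 ≈ 1.8420
c* = (1 − s)·y* = (1 − 0.29) × 1.8420 ≈ 1.3078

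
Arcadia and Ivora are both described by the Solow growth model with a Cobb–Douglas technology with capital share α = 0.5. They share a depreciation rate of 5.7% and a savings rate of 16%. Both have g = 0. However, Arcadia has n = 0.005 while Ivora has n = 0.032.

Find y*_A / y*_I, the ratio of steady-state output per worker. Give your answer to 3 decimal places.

ratio ≈ 1.435

Steady-state y* = [s/(n + δ)]^(α/(1−α)), so the ratio is [ (s_A/(n + δ)_A) / (s_I/(n + δ)_I) ]^1.
s_A/(n + δ)_A = 0.16/0.062 = 2.5806; s_I/(n + δ)_I = 0.16/0.089 = 1.7978.
Ratio = (2.5806/1.7978)^1 = 1.4354^1 ≈ 1.4354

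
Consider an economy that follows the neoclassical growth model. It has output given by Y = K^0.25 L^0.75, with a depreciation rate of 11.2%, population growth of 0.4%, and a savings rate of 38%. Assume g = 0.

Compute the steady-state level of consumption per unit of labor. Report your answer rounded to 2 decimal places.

In steady state, investment equals break-even investment: s·k^α = (n + δ)·k.
Dividing both sides by k: k^(1−α) = s / (n + δ).
k^0.75 = 0.38 / (0.004 + 0.112) = 0.38 / 0.116 = 3.2759
k* = 3.2759^(1/0.75) ≈ 4.8653
y* = (k*)^α = 4.8653^0.25 ≈ 1.4852
c* = (1 − s)·y* = (1 − 0.38) × 1.4852 ≈ 0.9208

c* = 0.92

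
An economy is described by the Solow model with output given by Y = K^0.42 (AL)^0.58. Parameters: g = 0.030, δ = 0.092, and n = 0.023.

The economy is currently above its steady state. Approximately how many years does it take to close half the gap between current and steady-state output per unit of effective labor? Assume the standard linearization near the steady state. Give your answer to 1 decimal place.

t_½ ≈ 8.2 years

Near the steady state the convergence rate is λ = (1 − α)(n + g + δ).
λ = (1 − 0.42) × 0.145 = 0.58 × 0.145 = 0.0841
Half-life = ln 2 / λ = 0.6931 / 0.0841 ≈ 8.24 years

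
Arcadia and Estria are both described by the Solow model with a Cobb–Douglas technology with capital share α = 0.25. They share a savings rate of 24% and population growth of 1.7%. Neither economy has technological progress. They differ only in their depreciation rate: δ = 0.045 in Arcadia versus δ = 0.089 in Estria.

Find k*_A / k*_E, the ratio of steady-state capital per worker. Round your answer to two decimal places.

k*_A / k*_E ≈ 2.04

Steady-state k* = [s/(n + δ)]^(1/(1−α)), so the ratio is [ (s_A/(n + δ)_A) / (s_E/(n + δ)_E) ]^1.3333.
s_A/(n + δ)_A = 0.24/0.062 = 3.8710; s_E/(n + δ)_E = 0.24/0.106 = 2.2642.
Ratio = (3.8710/2.2642)^1.3333 = 1.7097^1.3333 ≈ 2.0443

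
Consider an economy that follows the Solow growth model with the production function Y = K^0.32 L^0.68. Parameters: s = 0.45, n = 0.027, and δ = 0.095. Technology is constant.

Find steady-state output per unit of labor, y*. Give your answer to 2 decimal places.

At the steady state, Δk = 0, so s·k^α = (n + δ)·k.
Rearranging, k^(1−α) = s / (n + δ).
k^0.68 = 0.45 / (0.027 + 0.095) = 0.45 / 0.122 = 3.6885
k* = 3.6885^(1/0.68) ≈ 6.8171
y* = (k*)^α = 6.8171^0.32 ≈ 1.8482

y* = 1.85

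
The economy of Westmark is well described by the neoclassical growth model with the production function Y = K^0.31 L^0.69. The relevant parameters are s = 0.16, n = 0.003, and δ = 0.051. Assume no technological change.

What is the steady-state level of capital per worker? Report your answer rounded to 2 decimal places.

k* ≈ 4.83

At the steady state, Δk = 0, so s·k^α = (n + δ)·k.
Rearranging, k^(1−α) = s / (n + δ).
k^0.69 = 0.16 / (0.003 + 0.051) = 0.16 / 0.054 = 2.9630
k* = 2.9630^(1/0.69) ≈ 4.8269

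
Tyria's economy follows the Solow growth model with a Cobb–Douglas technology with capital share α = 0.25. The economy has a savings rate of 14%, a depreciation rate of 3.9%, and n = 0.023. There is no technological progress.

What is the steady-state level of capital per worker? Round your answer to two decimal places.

k* = 2.96

In steady state, investment equals break-even investment: s·k^α = (n + δ)·k.
Rearranging, k^(1−α) = s / (n + δ).
k^0.75 = 0.14 / (0.023 + 0.039) = 0.14 / 0.062 = 2.2581
k* = 2.2581^(1/0.75) ≈ 2.9625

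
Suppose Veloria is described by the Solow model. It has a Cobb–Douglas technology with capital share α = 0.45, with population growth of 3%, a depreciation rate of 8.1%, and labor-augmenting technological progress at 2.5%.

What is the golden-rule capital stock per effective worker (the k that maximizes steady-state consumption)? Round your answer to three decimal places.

The golden rule sets f'(k) = n + g + δ, i.e. α·k^(α−1) = n + g + δ.
So k^(1−α) = α / (n + g + δ) = 0.45 / 0.136 = 3.3088.
k_gold = 3.3088^(1/0.55) ≈ 8.8076

k_gold ≈ 8.808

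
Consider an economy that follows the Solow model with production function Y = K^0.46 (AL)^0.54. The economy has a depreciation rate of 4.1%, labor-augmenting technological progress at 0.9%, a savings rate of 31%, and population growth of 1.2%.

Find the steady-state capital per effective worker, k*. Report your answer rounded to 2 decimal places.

At the steady state, Δk = 0, so s·k^α = (n + g + δ)·k.
Dividing both sides by k: k^(1−α) = s / (n + g + δ).
k^0.54 = 0.31 / (0.012 + 0.009 + 0.041) = 0.31 / 0.062 = 5.0000
k* = 5.0000^(1/0.54) ≈ 19.6965

k* = 19.70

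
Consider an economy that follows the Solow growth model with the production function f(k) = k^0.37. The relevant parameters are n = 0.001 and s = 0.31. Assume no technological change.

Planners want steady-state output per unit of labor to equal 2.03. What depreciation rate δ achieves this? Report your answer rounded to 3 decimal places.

Steady state requires s·f(k) = (n + δ)·k, i.e. s·k^α = (n + δ)·k.
Since y* = [s/(n + δ)]^(α/(1−α)), we have s/(n + δ) = (y*)^((1−α)/α) = 2.03^1.7027 = 3.3387.
Therefore n + δ = s / 3.3387 = 0.31 / 3.3387 = 0.0929, so δ = 0.0929 − 0.001 = 0.0919.

δ ≈ 0.092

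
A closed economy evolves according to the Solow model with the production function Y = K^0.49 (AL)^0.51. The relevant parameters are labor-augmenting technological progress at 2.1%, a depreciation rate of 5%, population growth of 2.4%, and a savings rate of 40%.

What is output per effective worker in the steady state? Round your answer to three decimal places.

In steady state, investment equals break-even investment: s·k^α = (n + g + δ)·k.
Rearranging, k^(1−α) = s / (n + g + δ).
k^0.51 = 0.40 / (0.024 + 0.021 + 0.050) = 0.40 / 0.095 = 4.2105
k* = 4.2105^(1/0.51) ≈ 16.7565
y* = (k*)^α = 16.7565^0.49 ≈ 3.9797

y* = 3.980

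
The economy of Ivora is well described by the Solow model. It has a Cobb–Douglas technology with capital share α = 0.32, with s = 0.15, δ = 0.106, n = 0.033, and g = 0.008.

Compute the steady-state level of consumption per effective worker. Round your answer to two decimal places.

Steady state requires s·f(k) = (n + g + δ)·k, i.e. s·k^α = (n + g + δ)·k.
Rearranging, k^(1−α) = s / (n + g + δ).
k^0.68 = 0.15 / (0.033 + 0.008 + 0.106) = 0.15 / 0.147 = 1.0204
k* = 1.0204^(1/0.68) ≈ 1.0301
y* = (k*)^α = 1.0301^0.32 ≈ 1.0095
c* = (1 − s)·y* = (1 − 0.15) × 1.0095 ≈ 0.8581

c* = 0.86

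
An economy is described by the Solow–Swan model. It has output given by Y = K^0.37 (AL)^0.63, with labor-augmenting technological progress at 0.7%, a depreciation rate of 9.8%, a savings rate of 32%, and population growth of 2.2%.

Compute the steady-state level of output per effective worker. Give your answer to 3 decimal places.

y* = 1.721

In steady state, investment equals break-even investment: s·k^α = (n + g + δ)·k.
Rearranging, k^(1−α) = s / (n + g + δ).
k^0.63 = 0.32 / (0.022 + 0.007 + 0.098) = 0.32 / 0.127 = 2.5197
k* = 2.5197^(1/0.63) ≈ 4.3357
y* = (k*)^α = 4.3357^0.37 ≈ 1.7207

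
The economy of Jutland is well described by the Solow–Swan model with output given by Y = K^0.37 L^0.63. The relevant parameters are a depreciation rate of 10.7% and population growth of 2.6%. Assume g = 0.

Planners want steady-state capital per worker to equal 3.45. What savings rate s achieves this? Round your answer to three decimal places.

Steady state requires s·f(k) = (n + δ)·k, i.e. s·k^α = (n + δ)·k.
So s / (n + δ) = (k*)^(1−α) = 3.45^0.63 = 2.1819.
Therefore s = 2.1819 × (n + δ) = 2.1819 × 0.133 = 0.2902.

s ≈ 0.290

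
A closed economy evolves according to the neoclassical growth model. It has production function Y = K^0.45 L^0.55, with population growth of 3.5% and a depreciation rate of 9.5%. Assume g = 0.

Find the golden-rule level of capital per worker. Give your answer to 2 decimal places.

k_gold ≈ 9.56

The golden rule sets f'(k) = n + δ, i.e. α·k^(α−1) = n + δ.
So k^(1−α) = α / (n + δ) = 0.45 / 0.130 = 3.4615.
k_gold = 3.4615^(1/0.55) ≈ 9.5605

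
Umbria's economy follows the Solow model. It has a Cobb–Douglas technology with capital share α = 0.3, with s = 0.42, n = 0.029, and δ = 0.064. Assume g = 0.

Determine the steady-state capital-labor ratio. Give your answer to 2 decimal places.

k* = 8.62

In steady state, investment equals break-even investment: s·k^α = (n + δ)·k.
Dividing both sides by k: k^(1−α) = s / (n + δ).
k^0.7 = 0.42 / (0.029 + 0.064) = 0.42 / 0.093 = 4.5161
k* = 4.5161^(1/0.7) ≈ 8.6174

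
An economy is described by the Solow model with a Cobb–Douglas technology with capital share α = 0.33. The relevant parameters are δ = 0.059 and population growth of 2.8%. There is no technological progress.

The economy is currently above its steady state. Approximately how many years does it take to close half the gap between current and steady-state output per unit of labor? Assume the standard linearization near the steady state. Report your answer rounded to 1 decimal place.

Near the steady state the convergence rate is λ = (1 − α)(n + δ).
λ = (1 − 0.33) × 0.087 = 0.67 × 0.087 = 0.05829
Half-life = ln 2 / λ = 0.6931 / 0.05829 ≈ 11.89 years

about 11.9 years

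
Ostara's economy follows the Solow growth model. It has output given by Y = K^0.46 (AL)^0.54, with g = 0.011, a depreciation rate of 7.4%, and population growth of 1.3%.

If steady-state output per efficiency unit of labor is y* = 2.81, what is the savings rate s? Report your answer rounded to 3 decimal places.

s ≈ 0.330

Steady state requires s·f(k) = (n + g + δ)·k, i.e. s·k^α = (n + g + δ)·k.
Since y* = [s/(n + g + δ)]^(α/(1−α)), we have s/(n + g + δ) = (y*)^((1−α)/α) = 2.81^1.1739 = 3.3631.
Therefore s = 3.3631 × (n + g + δ) = 3.3631 × 0.098 = 0.3296.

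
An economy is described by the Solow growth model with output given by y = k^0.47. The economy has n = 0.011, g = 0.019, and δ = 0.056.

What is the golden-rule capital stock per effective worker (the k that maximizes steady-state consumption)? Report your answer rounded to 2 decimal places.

k_gold ≈ 24.64

The golden rule sets f'(k) = n + g + δ, i.e. α·k^(α−1) = n + g + δ.
So k^(1−α) = α / (n + g + δ) = 0.47 / 0.086 = 5.4651.
k_gold = 5.4651^(1/0.53) ≈ 24.6431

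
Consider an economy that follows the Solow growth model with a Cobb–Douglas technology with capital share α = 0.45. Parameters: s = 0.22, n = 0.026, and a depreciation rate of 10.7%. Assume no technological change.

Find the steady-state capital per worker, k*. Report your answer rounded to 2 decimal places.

k* = 2.50

In steady state, investment equals break-even investment: s·k^α = (n + δ)·k.
Rearranging, k^(1−α) = s / (n + δ).
k^0.55 = 0.22 / (0.026 + 0.107) = 0.22 / 0.133 = 1.6541
k* = 1.6541^(1/0.55) ≈ 2.4968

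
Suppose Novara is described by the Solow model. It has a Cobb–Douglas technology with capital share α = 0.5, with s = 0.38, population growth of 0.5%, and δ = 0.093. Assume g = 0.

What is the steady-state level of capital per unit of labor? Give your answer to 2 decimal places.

k* ≈ 15.04

Steady state requires s·f(k) = (n + δ)·k, i.e. s·k^α = (n + δ)·k.
Rearranging, k^(1−α) = s / (n + δ).
k^0.5 = 0.38 / (0.005 + 0.093) = 0.38 / 0.098 = 3.8776
k* = 3.8776^(1/0.5) ≈ 15.0358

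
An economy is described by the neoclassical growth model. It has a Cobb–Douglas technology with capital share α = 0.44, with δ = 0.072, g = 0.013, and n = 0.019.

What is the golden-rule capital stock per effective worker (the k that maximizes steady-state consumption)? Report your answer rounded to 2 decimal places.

k_gold ≈ 13.14

The golden rule sets f'(k) = n + g + δ, i.e. α·k^(α−1) = n + g + δ.
So k^(1−α) = α / (n + g + δ) = 0.44 / 0.104 = 4.2308.
k_gold = 4.2308^(1/0.56) ≈ 13.1405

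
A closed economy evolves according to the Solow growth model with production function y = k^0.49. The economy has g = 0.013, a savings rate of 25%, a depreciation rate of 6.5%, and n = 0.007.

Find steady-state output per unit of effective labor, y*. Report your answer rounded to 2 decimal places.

Steady state requires s·f(k) = (n + g + δ)·k, i.e. s·k^α = (n + g + δ)·k.
Dividing both sides by k: k^(1−α) = s / (n + g + δ).
k^0.51 = 0.25 / (0.007 + 0.013 + 0.065) = 0.25 / 0.085 = 2.9412
k* = 2.9412^(1/0.51) ≈ 8.2923
y* = (k*)^α = 8.2923^0.49 ≈ 2.8194

y* ≈ 2.82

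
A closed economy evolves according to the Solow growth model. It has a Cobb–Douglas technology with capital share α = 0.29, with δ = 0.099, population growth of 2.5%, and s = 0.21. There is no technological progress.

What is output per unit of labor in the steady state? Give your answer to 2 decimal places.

y* = 1.24

At the steady state, Δk = 0, so s·k^α = (n + δ)·k.
Rearranging, k^(1−α) = s / (n + δ).
k^0.71 = 0.21 / (0.025 + 0.099) = 0.21 / 0.124 = 1.6935
k* = 1.6935^(1/0.71) ≈ 2.1001
y* = (k*)^α = 2.1001^0.29 ≈ 1.2401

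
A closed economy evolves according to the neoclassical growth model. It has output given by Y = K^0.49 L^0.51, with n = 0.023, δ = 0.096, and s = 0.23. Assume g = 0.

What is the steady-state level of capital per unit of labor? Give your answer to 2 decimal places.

In steady state, investment equals break-even investment: s·k^α = (n + δ)·k.
Dividing both sides by k: k^(1−α) = s / (n + δ).
k^0.51 = 0.23 / (0.023 + 0.096) = 0.23 / 0.119 = 1.9328
k* = 1.9328^(1/0.51) ≈ 3.6404

k* = 3.64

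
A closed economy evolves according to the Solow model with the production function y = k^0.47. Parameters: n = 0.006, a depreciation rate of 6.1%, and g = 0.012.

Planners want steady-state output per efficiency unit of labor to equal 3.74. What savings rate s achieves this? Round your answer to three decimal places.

s ≈ 0.350

Steady state requires s·f(k) = (n + g + δ)·k, i.e. s·k^α = (n + g + δ)·k.
Since y* = [s/(n + g + δ)]^(α/(1−α)), we have s/(n + g + δ) = (y*)^((1−α)/α) = 3.74^1.1277 = 4.4262.
Therefore s = 4.4262 × (n + g + δ) = 4.4262 × 0.079 = 0.3497.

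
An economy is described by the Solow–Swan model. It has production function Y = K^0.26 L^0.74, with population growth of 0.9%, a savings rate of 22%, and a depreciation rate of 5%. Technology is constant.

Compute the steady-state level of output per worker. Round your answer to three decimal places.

At the steady state, Δk = 0, so s·k^α = (n + δ)·k.
Dividing both sides by k: k^(1−α) = s / (n + δ).
k^0.74 = 0.22 / (0.009 + 0.050) = 0.22 / 0.059 = 3.7288
k* = 3.7288^(1/0.74) ≈ 5.9209
y* = (k*)^α = 5.9209^0.26 ≈ 1.5879

y* ≈ 1.588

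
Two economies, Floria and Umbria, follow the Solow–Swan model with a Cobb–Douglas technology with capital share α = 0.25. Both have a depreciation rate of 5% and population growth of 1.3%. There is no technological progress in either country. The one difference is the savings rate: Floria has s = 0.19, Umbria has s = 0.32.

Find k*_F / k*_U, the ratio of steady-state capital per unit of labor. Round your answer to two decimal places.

ratio ≈ 0.50

Steady-state k* = [s/(n + δ)]^(1/(1−α)), so the ratio is [ (s_F/(n + δ)_F) / (s_U/(n + δ)_U) ]^1.3333.
s_F/(n + δ)_F = 0.19/0.063 = 3.0159; s_U/(n + δ)_U = 0.32/0.063 = 5.0794.
Ratio = (3.0159/5.0794)^1.3333 = 0.5938^1.3333 ≈ 0.4991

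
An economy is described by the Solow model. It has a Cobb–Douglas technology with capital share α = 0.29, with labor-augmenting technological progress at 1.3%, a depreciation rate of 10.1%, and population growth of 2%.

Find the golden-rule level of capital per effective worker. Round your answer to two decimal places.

k_gold ≈ 2.97

The golden rule sets f'(k) = n + g + δ, i.e. α·k^(α−1) = n + g + δ.
So k^(1−α) = α / (n + g + δ) = 0.29 / 0.134 = 2.1642.
k_gold = 2.1642^(1/0.71) ≈ 2.9665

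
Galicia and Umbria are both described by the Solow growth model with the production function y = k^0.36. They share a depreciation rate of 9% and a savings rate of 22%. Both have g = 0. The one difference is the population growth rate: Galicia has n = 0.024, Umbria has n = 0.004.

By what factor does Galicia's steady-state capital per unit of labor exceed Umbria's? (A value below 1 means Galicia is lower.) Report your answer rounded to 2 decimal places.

Steady-state k* = [s/(n + δ)]^(1/(1−α)), so the ratio is [ (s_G/(n + δ)_G) / (s_U/(n + δ)_U) ]^1.5625.
s_G/(n + δ)_G = 0.22/0.114 = 1.9298; s_U/(n + δ)_U = 0.22/0.094 = 2.3404.
Ratio = (1.9298/2.3404)^1.5625 = 0.8246^1.5625 ≈ 0.7398

k*_G / k*_U ≈ 0.74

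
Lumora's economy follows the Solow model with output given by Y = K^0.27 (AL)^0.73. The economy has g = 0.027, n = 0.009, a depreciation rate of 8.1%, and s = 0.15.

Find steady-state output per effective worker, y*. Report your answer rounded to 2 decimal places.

y* ≈ 1.10

Steady state requires s·f(k) = (n + g + δ)·k, i.e. s·k^α = (n + g + δ)·k.
Dividing both sides by k: k^(1−α) = s / (n + g + δ).
k^0.73 = 0.15 / (0.009 + 0.027 + 0.081) = 0.15 / 0.117 = 1.2821
k* = 1.2821^(1/0.73) ≈ 1.4055
y* = (k*)^α = 1.4055^0.27 ≈ 1.0963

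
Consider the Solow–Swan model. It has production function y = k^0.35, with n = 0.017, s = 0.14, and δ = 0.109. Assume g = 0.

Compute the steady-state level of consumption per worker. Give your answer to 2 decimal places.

c* ≈ 0.91

In steady state, investment equals break-even investment: s·k^α = (n + δ)·k.
Dividing both sides by k: k^(1−α) = s / (n + δ).
k^0.65 = 0.14 / (0.017 + 0.109) = 0.14 / 0.126 = 1.1111
k* = 1.1111^(1/0.65) ≈ 1.1760
y* = (k*)^α = 1.1760^0.35 ≈ 1.0584
c* = (1 − s)·y* = (1 − 0.14) × 1.0584 ≈ 0.9102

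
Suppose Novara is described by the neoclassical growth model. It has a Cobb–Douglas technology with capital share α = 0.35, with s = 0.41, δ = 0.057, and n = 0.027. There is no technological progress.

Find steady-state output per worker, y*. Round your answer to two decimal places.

y* = 2.35

In steady state, investment equals break-even investment: s·k^α = (n + δ)·k.
Rearranging, k^(1−α) = s / (n + δ).
k^0.65 = 0.41 / (0.027 + 0.057) = 0.41 / 0.084 = 4.8810
k* = 4.8810^(1/0.65) ≈ 11.4616
y* = (k*)^α = 11.4616^0.35 ≈ 2.3482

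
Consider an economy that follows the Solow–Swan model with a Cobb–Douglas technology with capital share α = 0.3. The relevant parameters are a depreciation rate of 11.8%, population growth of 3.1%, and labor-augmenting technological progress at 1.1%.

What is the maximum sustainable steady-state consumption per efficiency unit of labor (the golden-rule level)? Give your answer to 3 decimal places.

c_gold ≈ 0.916

At the golden rule, f'(k) = n + g + δ, so α·k^(α−1) = n + g + δ and k_gold = (α/(n + g + δ))^(1/(1−α)).
k_gold = (0.3/0.160)^(1/0.7) = 1.8750^1.4286 ≈ 2.4548
c_gold = f(k_gold) − (n + g + δ)·k_gold = 1.3092 − 0.160×2.4548 ≈ 0.9164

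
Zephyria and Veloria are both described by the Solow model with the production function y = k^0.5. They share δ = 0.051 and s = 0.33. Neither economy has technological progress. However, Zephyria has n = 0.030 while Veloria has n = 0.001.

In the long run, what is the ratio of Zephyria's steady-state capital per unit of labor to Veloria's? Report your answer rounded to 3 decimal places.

Steady-state k* = [s/(n + δ)]^(1/(1−α)), so the ratio is [ (s_Z/(n + δ)_Z) / (s_V/(n + δ)_V) ]^2.
s_Z/(n + δ)_Z = 0.33/0.081 = 4.0741; s_V/(n + δ)_V = 0.33/0.052 = 6.3462.
Ratio = (4.0741/6.3462)^2 = 0.6420^2 ≈ 0.4122

k*_Z / k*_V ≈ 0.412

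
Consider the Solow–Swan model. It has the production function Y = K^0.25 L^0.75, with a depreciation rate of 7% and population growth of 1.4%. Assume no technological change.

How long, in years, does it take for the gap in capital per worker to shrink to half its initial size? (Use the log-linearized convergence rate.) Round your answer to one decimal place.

t_½ ≈ 11.0 years

Near the steady state the convergence rate is λ = (1 − α)(n + δ).
λ = (1 − 0.25) × 0.084 = 0.75 × 0.084 = 0.0630
Half-life = ln 2 / λ = 0.6931 / 0.0630 ≈ 11.00 years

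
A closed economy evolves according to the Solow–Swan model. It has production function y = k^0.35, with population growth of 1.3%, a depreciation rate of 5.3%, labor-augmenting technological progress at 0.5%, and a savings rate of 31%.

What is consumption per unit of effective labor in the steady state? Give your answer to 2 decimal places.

In steady state, investment equals break-even investment: s·k^α = (n + g + δ)·k.
Rearranging, k^(1−α) = s / (n + g + δ).
k^0.65 = 0.31 / (0.013 + 0.005 + 0.053) = 0.31 / 0.071 = 4.3662
k* = 4.3662^(1/0.65) ≈ 9.6555
y* = (k*)^α = 9.6555^0.35 ≈ 2.2114
c* = (1 − s)·y* = (1 − 0.31) × 2.2114 ≈ 1.5259

c* = 1.53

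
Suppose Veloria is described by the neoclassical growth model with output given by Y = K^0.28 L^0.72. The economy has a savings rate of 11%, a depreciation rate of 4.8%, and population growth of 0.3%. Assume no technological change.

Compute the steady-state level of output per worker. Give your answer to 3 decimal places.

y* = 1.348

At the steady state, Δk = 0, so s·k^α = (n + δ)·k.
Rearranging, k^(1−α) = s / (n + δ).
k^0.72 = 0.11 / (0.003 + 0.048) = 0.11 / 0.051 = 2.1569
k* = 2.1569^(1/0.72) ≈ 2.9084
y* = (k*)^α = 2.9084^0.28 ≈ 1.3484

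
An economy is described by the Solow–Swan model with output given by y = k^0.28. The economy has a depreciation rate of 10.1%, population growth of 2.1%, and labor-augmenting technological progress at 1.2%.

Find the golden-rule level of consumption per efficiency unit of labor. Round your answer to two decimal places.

At the golden rule, f'(k) = n + g + δ, so α·k^(α−1) = n + g + δ and k_gold = (α/(n + g + δ))^(1/(1−α)).
k_gold = (0.28/0.134)^(1/0.72) = 2.0896^1.3889 ≈ 2.7831
c_gold = f(k_gold) − (n + g + δ)·k_gold = 1.3319 − 0.134×2.7831 ≈ 0.9590

c_gold ≈ 0.96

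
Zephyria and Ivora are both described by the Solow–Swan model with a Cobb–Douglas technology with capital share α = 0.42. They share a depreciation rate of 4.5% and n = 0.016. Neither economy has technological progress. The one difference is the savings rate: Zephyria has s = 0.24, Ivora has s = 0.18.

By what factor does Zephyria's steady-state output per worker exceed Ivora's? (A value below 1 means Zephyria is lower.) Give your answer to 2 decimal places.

Steady-state y* = [s/(n + δ)]^(α/(1−α)), so the ratio is [ (s_Z/(n + δ)_Z) / (s_I/(n + δ)_I) ]^0.7241.
s_Z/(n + δ)_Z = 0.24/0.061 = 3.9344; s_I/(n + δ)_I = 0.18/0.061 = 2.9508.
Ratio = (3.9344/2.9508)^0.7241 = 1.3333^0.7241 ≈ 1.2316

ratio ≈ 1.23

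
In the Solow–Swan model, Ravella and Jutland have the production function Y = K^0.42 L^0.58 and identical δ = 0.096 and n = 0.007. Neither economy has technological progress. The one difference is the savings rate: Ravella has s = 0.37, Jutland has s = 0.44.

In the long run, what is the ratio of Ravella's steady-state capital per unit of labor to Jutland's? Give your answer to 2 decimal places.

Steady-state k* = [s/(n + δ)]^(1/(1−α)), so the ratio is [ (s_R/(n + δ)_R) / (s_J/(n + δ)_J) ]^1.7241.
s_R/(n + δ)_R = 0.37/0.103 = 3.5922; s_J/(n + δ)_J = 0.44/0.103 = 4.2718.
Ratio = (3.5922/4.2718)^1.7241 = 0.8409^1.7241 ≈ 0.7417

k*_R / k*_J ≈ 0.74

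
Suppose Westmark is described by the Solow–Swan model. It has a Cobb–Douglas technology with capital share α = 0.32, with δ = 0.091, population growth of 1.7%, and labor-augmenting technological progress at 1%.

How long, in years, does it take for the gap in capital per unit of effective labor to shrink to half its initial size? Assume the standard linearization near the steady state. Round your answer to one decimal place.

half-life ≈ 8.6 years

Near the steady state the convergence rate is λ = (1 − α)(n + g + δ).
λ = (1 − 0.32) × 0.118 = 0.68 × 0.118 = 0.08024
Half-life = ln 2 / λ = 0.6931 / 0.08024 ≈ 8.64 years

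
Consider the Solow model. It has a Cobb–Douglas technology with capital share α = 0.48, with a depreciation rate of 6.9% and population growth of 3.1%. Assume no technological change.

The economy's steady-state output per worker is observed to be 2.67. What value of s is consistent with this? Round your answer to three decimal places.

s ≈ 0.290

At the steady state, Δk = 0, so s·k^α = (n + δ)·k.
Since y* = [s/(n + δ)]^(α/(1−α)), we have s/(n + δ) = (y*)^((1−α)/α) = 2.67^1.0833 = 2.8976.
Therefore s = 2.8976 × (n + δ) = 2.8976 × 0.100 = 0.2898.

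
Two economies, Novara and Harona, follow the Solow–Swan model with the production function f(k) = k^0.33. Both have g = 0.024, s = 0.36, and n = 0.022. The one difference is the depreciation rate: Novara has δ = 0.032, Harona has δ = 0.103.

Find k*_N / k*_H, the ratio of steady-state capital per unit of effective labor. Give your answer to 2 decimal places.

ratio ≈ 2.63

Steady-state k* = [s/(n + g + δ)]^(1/(1−α)), so the ratio is [ (s_N/(n + g + δ)_N) / (s_H/(n + g + δ)_H) ]^1.4925.
s_N/(n + g + δ)_N = 0.36/0.078 = 4.6154; s_H/(n + g + δ)_H = 0.36/0.149 = 2.4161.
Ratio = (4.6154/2.4161)^1.4925 = 1.9103^1.4925 ≈ 2.6275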